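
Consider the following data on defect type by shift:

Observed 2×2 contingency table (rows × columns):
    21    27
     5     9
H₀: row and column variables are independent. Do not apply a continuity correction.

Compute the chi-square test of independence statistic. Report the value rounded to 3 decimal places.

test statistic = 0.287

Row totals [48, 14], col totals [26, 36], n=62
χ² = (21−20.13)²/20.13 + (27−27.87)²/27.87 + (5−5.87)²/5.87 + (9−8.13)²/8.13 = 0.2874
df = 1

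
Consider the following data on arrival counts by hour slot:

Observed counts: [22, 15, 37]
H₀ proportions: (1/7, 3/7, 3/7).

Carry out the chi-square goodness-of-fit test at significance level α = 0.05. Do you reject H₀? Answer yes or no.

n = 74; E_i = n·p_i = [10.57, 31.71, 31.71]
χ² = (22−10.57)²/10.57 + (15−31.71)²/31.71 + (37−31.71)²/31.71 = 22.0450
df = 2
p-value (upper-tail) = 0.00002
At α=0.05: p < α → reject H₀

reject H₀: yes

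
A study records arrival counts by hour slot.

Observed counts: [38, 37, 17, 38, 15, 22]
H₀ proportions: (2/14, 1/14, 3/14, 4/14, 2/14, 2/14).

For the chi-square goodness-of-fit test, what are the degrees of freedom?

degrees of freedom = 5

df = k − 1 = 6 − 1 = 5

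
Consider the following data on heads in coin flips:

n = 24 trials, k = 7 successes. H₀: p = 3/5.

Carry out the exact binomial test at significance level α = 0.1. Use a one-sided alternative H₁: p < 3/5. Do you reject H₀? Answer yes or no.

reject H₀: yes

Exact binomial: n=24, k=7, p₀=3/5=0.6000
P(X≤7) from Σ C(n,i)·p₀^i·(1−p₀)^(n−i)
p-value (one-sided, H₁ less) = 0.00220
At α=0.1: p < α → reject H₀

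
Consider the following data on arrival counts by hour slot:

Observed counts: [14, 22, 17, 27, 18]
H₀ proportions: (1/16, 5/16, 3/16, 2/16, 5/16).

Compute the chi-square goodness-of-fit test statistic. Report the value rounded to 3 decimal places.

test statistic = 35.622

n = 98; E_i = n·p_i = [6.12, 30.62, 18.38, 12.25, 30.62]
χ² = (14−6.12)²/6.12 + (22−30.62)²/30.62 + (17−18.38)²/18.38 + (27−12.25)²/12.25 + (18−30.62)²/30.62 = 35.6218
df = 4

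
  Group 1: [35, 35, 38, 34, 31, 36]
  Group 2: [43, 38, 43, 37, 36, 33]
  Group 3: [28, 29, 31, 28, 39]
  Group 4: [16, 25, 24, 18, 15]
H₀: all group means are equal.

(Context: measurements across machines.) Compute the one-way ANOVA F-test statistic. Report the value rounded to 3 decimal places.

test statistic = 22.845

Group means [34.83, 38.33, 31.00, 19.60], grand mean 31.455
SSB = Σnᵢ(x̄ᵢ−x̄)² = 1056.088; SSW = ΣΣ(x−x̄ᵢ)² = 277.367
MSB = 1056.088/3 = 352.0293; MSW = 277.367/18 = 15.4093
F = MSB/MSW = 22.8453
df = (3, 18)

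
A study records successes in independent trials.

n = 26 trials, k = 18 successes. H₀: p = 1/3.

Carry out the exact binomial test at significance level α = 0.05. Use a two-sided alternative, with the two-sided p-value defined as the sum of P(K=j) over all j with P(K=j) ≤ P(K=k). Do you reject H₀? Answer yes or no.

reject H₀: yes

Exact binomial: n=26, k=18, p₀=1/3=0.3333
P(X=j) = C(n,j)·p₀^j·(1−p₀)^(n−j); p = Σ P(X=j) over j with P(X=j) ≤ P(X=18)
p-value (two-sided) = 0.00022
At α=0.05: p < α → reject H₀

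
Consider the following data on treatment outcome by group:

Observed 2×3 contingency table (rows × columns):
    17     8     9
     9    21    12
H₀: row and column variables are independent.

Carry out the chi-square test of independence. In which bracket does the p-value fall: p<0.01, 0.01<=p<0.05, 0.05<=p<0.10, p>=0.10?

Row totals [34, 42], col totals [26, 29, 21], n=76
χ² = (17−11.63)²/11.63 + (8−12.97)²/12.97 + (9−9.39)²/9.39 + (9−14.37)²/14.37 + (21−16.03)²/16.03 + (12−11.61)²/11.61 = 7.9638
df = 2
p-value (upper-tail) = 0.01865
→ bracket: 0.01<=p<0.05

p-value bracket: 0.01<=p<0.05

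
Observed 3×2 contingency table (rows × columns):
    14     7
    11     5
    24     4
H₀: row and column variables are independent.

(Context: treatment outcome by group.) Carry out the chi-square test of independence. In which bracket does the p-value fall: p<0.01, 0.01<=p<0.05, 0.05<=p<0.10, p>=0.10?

Row totals [21, 16, 28], col totals [49, 16], n=65
χ² = (14−15.83)²/15.83 + (7−5.17)²/5.17 + (11−12.06)²/12.06 + (5−3.94)²/3.94 + (24−21.11)²/21.11 + (4−6.89)²/6.89 = 2.8497
df = 2
p-value (upper-tail) = 0.24054
→ bracket: p>=0.10

p-value bracket: p>=0.10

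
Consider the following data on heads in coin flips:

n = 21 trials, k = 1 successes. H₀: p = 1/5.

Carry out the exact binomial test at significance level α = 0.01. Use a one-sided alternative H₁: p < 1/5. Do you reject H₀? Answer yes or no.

Exact binomial: n=21, k=1, p₀=1/5=0.2000
P(X≤1) from Σ C(n,i)·p₀^i·(1−p₀)^(n−i)
p-value (one-sided, H₁ less) = 0.05765
At α=0.01: p ≥ α → fail to reject H₀

reject H₀: no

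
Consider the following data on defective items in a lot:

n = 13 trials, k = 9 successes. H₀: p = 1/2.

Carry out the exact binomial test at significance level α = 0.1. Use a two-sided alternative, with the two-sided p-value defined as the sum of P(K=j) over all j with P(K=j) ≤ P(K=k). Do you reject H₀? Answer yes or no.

Exact binomial: n=13, k=9, p₀=1/2=0.5000
P(X=j) = C(n,j)·p₀^j·(1−p₀)^(n−j); p = Σ P(X=j) over j with P(X=j) ≤ P(X=9)
p-value (two-sided) = 0.26685
At α=0.1: p ≥ α → fail to reject H₀

reject H₀: no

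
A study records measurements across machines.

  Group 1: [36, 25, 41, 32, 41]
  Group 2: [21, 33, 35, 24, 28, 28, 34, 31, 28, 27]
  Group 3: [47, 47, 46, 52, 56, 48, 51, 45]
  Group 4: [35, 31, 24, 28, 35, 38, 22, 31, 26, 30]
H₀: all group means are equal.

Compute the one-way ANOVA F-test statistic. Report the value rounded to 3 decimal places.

test statistic = 30.642

Group means [35.00, 28.90, 49.00, 30.00], grand mean 35.030
SSB = Σnᵢ(x̄ᵢ−x̄)² = 2190.070; SSW = ΣΣ(x−x̄ᵢ)² = 690.900
MSB = 2190.070/3 = 730.0232; MSW = 690.900/29 = 23.8241
F = MSB/MSW = 30.6422
df = (3, 29)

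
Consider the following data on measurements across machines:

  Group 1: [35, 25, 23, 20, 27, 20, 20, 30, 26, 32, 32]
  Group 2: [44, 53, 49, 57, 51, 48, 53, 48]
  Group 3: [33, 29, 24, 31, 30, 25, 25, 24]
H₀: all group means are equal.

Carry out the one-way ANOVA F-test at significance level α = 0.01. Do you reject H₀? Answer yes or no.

reject H₀: yes

Group means [26.36, 50.38, 27.62], grand mean 33.852
SSB = Σnᵢ(x̄ᵢ−x̄)² = 3111.112; SSW = ΣΣ(x−x̄ᵢ)² = 486.295
MSB = 3111.112/2 = 1555.5560; MSW = 486.295/24 = 20.2623
F = MSB/MSW = 76.7709
df = (2, 24)
p-value (upper-tail) = 0.00000
At α=0.01: p < α → reject H₀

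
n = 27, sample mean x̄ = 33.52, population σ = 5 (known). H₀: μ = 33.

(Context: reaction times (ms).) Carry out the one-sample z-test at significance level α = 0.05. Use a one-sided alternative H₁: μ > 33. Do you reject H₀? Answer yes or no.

reject H₀: no

SE = σ/√n = 5/√27 = 0.9623
z = (x̄−μ₀)/SE = (33.52−33)/0.9623 = 0.5404
p-value (one-sided, H₁ greater) = 0.29446
At α=0.05: p ≥ α → fail to reject H₀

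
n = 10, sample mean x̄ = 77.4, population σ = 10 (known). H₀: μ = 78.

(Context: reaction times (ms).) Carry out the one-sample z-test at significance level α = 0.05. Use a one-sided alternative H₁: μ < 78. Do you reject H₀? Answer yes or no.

SE = σ/√n = 10/√10 = 3.1623
z = (x̄−μ₀)/SE = (77.4−78)/3.1623 = -0.1897
p-value (one-sided, H₁ less) = 0.42476
At α=0.05: p ≥ α → fail to reject H₀

reject H₀: no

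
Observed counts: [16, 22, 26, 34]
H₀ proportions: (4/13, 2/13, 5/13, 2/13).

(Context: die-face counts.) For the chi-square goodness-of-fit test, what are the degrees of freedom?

degrees of freedom = 3

df = k − 1 = 4 − 1 = 3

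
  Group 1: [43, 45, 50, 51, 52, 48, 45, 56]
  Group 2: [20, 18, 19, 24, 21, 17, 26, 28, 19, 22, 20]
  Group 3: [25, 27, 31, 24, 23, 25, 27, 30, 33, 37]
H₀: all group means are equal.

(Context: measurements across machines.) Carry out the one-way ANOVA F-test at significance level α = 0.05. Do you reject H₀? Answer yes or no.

Group means [48.75, 21.27, 28.20], grand mean 31.241
SSB = Σnᵢ(x̄ᵢ−x̄)² = 3638.029; SSW = ΣΣ(x−x̄ᵢ)² = 429.282
MSB = 3638.029/2 = 1819.0143; MSW = 429.282/26 = 16.5108
F = MSB/MSW = 110.1709
df = (2, 26)
p-value (upper-tail) = 0.00000
At α=0.05: p < α → reject H₀

reject H₀: yes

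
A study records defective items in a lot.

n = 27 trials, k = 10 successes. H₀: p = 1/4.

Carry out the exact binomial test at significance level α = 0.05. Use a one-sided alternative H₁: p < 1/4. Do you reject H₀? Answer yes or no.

reject H₀: no

Exact binomial: n=27, k=10, p₀=1/4=0.2500
P(X≤10) from Σ C(n,i)·p₀^i·(1−p₀)^(n−i)
p-value (one-sided, H₁ less) = 0.94722
At α=0.05: p ≥ α → fail to reject H₀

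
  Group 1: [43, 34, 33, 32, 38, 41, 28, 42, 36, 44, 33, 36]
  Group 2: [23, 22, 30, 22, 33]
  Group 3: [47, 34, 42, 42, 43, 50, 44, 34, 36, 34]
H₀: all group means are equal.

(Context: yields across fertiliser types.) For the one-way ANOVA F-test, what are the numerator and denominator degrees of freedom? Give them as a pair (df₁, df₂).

k = 3 groups, N = 27 total
df = (k−1, N−k) = (3−1, 27−3) = (2, 24)

degrees of freedom = [2, 24]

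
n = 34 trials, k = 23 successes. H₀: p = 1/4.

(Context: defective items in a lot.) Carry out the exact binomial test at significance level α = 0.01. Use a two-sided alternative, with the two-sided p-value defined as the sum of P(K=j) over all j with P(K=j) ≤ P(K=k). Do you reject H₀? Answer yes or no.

Exact binomial: n=34, k=23, p₀=1/4=0.2500
P(X=j) = C(n,j)·p₀^j·(1−p₀)^(n−j); p = Σ P(X=j) over j with P(X=j) ≤ P(X=23)
p-value (two-sided) = 0.00000
At α=0.01: p < α → reject H₀

reject H₀: yes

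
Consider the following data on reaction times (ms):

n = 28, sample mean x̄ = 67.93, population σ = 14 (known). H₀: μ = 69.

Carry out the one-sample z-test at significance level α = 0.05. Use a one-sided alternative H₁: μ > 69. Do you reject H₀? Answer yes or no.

SE = σ/√n = 14/√28 = 2.6458
z = (x̄−μ₀)/SE = (67.93−69)/2.6458 = -0.4044
p-value (one-sided, H₁ greater) = 0.65705
At α=0.05: p ≥ α → fail to reject H₀

reject H₀: no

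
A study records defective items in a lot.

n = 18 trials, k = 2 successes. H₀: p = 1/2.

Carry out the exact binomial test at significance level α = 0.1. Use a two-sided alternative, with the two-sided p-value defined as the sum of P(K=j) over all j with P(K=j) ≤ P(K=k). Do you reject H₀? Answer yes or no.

reject H₀: yes

Exact binomial: n=18, k=2, p₀=1/2=0.5000
P(X=j) = C(n,j)·p₀^j·(1−p₀)^(n−j); p = Σ P(X=j) over j with P(X=j) ≤ P(X=2)
p-value (two-sided) = 0.00131
At α=0.1: p < α → reject H₀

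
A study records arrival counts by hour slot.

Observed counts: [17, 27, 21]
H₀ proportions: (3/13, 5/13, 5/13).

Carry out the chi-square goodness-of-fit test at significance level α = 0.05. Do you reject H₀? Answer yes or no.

reject H₀: no

n = 65; E_i = n·p_i = [15.00, 25.00, 25.00]
χ² = (17−15.00)²/15.00 + (27−25.00)²/25.00 + (21−25.00)²/25.00 = 1.0667
df = 2
p-value (upper-tail) = 0.58665
At α=0.05: p ≥ α → fail to reject H₀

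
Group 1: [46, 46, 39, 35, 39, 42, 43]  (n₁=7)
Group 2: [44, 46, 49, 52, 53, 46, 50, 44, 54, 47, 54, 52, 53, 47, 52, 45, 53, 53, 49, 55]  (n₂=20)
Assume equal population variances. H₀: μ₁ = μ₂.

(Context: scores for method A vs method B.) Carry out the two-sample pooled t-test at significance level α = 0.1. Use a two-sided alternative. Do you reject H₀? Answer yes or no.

x̄₁=41.429, s₁=4.036, n₁=7
x̄₂=49.900, s₂=3.655, n₂=20
s_p² = [6·4.036² + 19·3.655²]/25 = 14.0606
SE = √(s_p²·(1/7+1/20)) = 1.6467
t = (41.429−49.900)/1.6467 = -5.1444
df = 25
p-value (two-sided) = 0.00003
At α=0.1: p < α → reject H₀

reject H₀: yes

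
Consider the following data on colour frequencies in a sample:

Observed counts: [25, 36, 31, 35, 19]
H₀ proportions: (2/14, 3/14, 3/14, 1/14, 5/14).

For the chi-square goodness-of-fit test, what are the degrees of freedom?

df = k − 1 = 5 − 1 = 4

degrees of freedom = 4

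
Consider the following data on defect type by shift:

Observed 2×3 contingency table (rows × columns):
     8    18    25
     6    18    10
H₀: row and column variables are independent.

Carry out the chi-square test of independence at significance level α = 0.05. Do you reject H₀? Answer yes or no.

reject H₀: no

Row totals [51, 34], col totals [14, 36, 35], n=85
χ² = (8−8.40)²/8.40 + (18−21.60)²/21.60 + (25−21.00)²/21.00 + (6−5.60)²/5.60 + (18−14.40)²/14.40 + (10−14.00)²/14.00 = 3.4524
df = 2
p-value (upper-tail) = 0.17796
At α=0.05: p ≥ α → fail to reject H₀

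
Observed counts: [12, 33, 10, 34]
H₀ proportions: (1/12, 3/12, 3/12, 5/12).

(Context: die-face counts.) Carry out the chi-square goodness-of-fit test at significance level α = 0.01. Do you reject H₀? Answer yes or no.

reject H₀: yes

n = 89; E_i = n·p_i = [7.42, 22.25, 22.25, 37.08]
χ² = (12−7.42)²/7.42 + (33−22.25)²/22.25 + (10−22.25)²/22.25 + (34−37.08)²/37.08 = 15.0270
df = 3
p-value (upper-tail) = 0.00179
At α=0.01: p < α → reject H₀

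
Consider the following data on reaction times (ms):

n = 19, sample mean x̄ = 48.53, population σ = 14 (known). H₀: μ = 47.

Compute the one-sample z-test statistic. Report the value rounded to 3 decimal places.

SE = σ/√n = 14/√19 = 3.2118
z = (x̄−μ₀)/SE = (48.53−47)/3.2118 = 0.4764

test statistic = 0.476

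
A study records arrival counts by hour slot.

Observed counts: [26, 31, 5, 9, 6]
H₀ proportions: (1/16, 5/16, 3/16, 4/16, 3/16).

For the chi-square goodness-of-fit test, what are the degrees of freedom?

df = k − 1 = 5 − 1 = 4

degrees of freedom = 4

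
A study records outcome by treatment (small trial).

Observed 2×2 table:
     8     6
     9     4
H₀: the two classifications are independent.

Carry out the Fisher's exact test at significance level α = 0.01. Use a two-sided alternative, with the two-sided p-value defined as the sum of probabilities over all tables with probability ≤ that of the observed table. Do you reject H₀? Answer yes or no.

Margins: r₁=14, r₂=13, c₁=17, c₂=10, n=27
p_obs = C(14,8)·C(13,9)/C(27,17); sum pmf over tables with pmf ≤ p_obs
p-value (two-sided) = 0.69458
At α=0.01: p ≥ α → fail to reject H₀

reject H₀: no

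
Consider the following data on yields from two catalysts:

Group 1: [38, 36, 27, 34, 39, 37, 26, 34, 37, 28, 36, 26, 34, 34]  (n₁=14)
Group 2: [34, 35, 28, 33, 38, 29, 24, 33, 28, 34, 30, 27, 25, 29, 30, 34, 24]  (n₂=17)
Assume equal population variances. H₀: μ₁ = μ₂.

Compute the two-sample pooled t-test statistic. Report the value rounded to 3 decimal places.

test statistic = 1.917

x̄₁=33.286, s₁=4.581, n₁=14
x̄₂=30.294, s₂=4.104, n₂=17
s_p² = [13·4.581² + 16·4.104²]/29 = 18.7030
SE = √(s_p²·(1/14+1/17)) = 1.5608
t = (33.286−30.294)/1.5608 = 1.9167
df = 29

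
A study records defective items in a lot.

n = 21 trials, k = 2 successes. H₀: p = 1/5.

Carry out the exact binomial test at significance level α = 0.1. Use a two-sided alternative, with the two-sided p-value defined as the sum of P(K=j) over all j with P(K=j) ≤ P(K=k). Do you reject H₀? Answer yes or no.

reject H₀: no

Exact binomial: n=21, k=2, p₀=1/5=0.2000
P(X=j) = C(n,j)·p₀^j·(1−p₀)^(n−j); p = Σ P(X=j) over j with P(X=j) ≤ P(X=2)
p-value (two-sided) = 0.28722
At α=0.1: p ≥ α → fail to reject H₀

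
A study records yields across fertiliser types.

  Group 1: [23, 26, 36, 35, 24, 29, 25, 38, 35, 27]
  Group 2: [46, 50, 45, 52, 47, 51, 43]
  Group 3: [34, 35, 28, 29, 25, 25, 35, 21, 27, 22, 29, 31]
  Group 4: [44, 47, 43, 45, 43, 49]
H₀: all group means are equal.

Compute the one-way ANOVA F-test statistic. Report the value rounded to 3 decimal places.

Group means [29.80, 47.71, 28.42, 45.17], grand mean 35.543
SSB = Σnᵢ(x̄ᵢ−x̄)² = 2531.907; SSW = ΣΣ(x−x̄ᵢ)² = 628.779
MSB = 2531.907/3 = 843.9690; MSW = 628.779/31 = 20.2832
F = MSB/MSW = 41.6093
df = (3, 31)

test statistic = 41.609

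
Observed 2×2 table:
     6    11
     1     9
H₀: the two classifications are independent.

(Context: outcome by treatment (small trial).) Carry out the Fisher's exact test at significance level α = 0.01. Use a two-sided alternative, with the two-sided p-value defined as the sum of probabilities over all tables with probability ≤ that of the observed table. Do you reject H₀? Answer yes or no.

reject H₀: no

Margins: r₁=17, r₂=10, c₁=7, c₂=20, n=27
p_obs = C(17,6)·C(10,1)/C(27,7); sum pmf over tables with pmf ≤ p_obs
p-value (two-sided) = 0.20401
At α=0.01: p ≥ α → fail to reject H₀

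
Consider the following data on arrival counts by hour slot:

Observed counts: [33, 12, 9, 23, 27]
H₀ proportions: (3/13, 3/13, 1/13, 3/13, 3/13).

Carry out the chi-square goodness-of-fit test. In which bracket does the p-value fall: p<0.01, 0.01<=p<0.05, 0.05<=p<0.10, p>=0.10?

n = 104; E_i = n·p_i = [24.00, 24.00, 8.00, 24.00, 24.00]
χ² = (33−24.00)²/24.00 + (12−24.00)²/24.00 + (9−8.00)²/8.00 + (23−24.00)²/24.00 + (27−24.00)²/24.00 = 9.9167
df = 4
p-value (upper-tail) = 0.04186
→ bracket: 0.01<=p<0.05

p-value bracket: 0.01<=p<0.05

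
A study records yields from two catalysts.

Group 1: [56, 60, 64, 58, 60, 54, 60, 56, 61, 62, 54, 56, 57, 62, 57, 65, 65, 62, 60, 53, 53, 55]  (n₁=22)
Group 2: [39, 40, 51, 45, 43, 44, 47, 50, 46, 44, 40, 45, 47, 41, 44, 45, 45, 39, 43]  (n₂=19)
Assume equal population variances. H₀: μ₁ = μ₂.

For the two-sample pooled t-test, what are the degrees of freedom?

degrees of freedom = 39

df = n₁ + n₂ − 2 = 22 + 19 − 2 = 39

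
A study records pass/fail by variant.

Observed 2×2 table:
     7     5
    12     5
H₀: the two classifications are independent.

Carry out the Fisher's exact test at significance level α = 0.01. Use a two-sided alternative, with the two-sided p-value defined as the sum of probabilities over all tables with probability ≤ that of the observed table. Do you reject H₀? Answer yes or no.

reject H₀: no

Margins: r₁=12, r₂=17, c₁=19, c₂=10, n=29
p_obs = C(12,7)·C(17,12)/C(29,19); sum pmf over tables with pmf ≤ p_obs
p-value (two-sided) = 0.69415
At α=0.01: p ≥ α → fail to reject H₀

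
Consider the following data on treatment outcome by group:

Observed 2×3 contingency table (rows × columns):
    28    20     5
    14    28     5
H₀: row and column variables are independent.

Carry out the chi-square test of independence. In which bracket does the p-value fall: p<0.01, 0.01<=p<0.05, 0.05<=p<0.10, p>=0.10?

Row totals [53, 47], col totals [42, 48, 10], n=100
χ² = (28−22.26)²/22.26 + (20−25.44)²/25.44 + (5−5.30)²/5.30 + (14−19.74)²/19.74 + (28−22.56)²/22.56 + (5−4.70)²/4.70 = 5.6604
df = 2
p-value (upper-tail) = 0.05900
→ bracket: 0.05<=p<0.10

p-value bracket: 0.05<=p<0.10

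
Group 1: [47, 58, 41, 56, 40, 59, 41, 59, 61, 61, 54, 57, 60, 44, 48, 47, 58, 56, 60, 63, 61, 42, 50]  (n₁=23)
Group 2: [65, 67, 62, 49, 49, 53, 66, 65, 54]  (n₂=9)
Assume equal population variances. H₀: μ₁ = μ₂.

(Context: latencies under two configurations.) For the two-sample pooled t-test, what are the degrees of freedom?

degrees of freedom = 30

df = n₁ + n₂ − 2 = 23 + 9 − 2 = 30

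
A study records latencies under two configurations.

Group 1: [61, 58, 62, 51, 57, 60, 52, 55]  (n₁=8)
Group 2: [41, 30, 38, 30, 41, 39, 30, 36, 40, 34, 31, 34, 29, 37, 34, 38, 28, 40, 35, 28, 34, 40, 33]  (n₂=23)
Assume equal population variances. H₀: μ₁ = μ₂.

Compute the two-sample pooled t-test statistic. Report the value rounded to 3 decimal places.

x̄₁=57.000, s₁=4.071, n₁=8
x̄₂=34.783, s₂=4.358, n₂=23
s_p² = [7·4.071² + 22·4.358²]/29 = 18.4108
SE = √(s_p²·(1/8+1/23)) = 1.7612
t = (57.000−34.783)/1.7612 = 12.6149
df = 29

test statistic = 12.615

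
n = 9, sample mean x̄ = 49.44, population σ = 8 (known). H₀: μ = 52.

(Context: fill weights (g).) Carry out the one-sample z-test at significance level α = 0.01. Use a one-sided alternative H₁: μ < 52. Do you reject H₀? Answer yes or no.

SE = σ/√n = 8/√9 = 2.6667
z = (x̄−μ₀)/SE = (49.44−52)/2.6667 = -0.9600
p-value (one-sided, H₁ less) = 0.16853
At α=0.01: p ≥ α → fail to reject H₀

reject H₀: no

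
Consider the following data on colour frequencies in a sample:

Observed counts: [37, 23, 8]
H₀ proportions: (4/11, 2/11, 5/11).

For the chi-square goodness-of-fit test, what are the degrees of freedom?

df = k − 1 = 3 − 1 = 2

degrees of freedom = 2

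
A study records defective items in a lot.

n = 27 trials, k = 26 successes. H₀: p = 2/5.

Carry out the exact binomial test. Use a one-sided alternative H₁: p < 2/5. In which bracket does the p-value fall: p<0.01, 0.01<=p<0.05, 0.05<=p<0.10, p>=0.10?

p-value bracket: p>=0.10

Exact binomial: n=27, k=26, p₀=2/5=0.4000
P(X≤26) from Σ C(n,i)·p₀^i·(1−p₀)^(n−i)
p-value (one-sided, H₁ less) = 1.00000
→ bracket: p>=0.10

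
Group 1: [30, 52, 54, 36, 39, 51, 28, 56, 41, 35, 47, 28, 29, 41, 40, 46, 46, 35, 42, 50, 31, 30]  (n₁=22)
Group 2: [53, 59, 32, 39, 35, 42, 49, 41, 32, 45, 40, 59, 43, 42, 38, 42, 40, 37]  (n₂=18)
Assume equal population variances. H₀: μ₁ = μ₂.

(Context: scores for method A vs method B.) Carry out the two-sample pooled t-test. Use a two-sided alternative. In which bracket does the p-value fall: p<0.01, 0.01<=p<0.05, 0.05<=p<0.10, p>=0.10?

p-value bracket: p>=0.10

x̄₁=40.318, s₁=8.994, n₁=22
x̄₂=42.667, s₂=7.889, n₂=18
s_p² = [21·8.994² + 17·7.889²]/38 = 72.5467
SE = √(s_p²·(1/22+1/18)) = 2.7070
t = (40.318−42.667)/2.7070 = -0.8676
df = 38
p-value (two-sided) = 0.39108
→ bracket: p>=0.10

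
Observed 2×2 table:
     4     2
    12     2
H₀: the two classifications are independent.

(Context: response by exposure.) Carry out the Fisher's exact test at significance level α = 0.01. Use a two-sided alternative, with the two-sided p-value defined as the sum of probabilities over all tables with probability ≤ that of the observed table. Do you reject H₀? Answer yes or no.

reject H₀: no

Margins: r₁=6, r₂=14, c₁=16, c₂=4, n=20
p_obs = C(6,4)·C(14,12)/C(20,16); sum pmf over tables with pmf ≤ p_obs
p-value (two-sided) = 0.54923
At α=0.01: p ≥ α → fail to reject H₀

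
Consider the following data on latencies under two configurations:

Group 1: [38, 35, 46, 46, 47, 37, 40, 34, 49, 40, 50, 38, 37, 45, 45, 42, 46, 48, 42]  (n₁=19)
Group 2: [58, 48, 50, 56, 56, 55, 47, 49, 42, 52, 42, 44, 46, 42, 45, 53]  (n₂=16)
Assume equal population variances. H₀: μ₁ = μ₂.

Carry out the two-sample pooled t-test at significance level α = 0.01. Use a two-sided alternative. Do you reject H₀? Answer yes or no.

reject H₀: yes

x̄₁=42.368, s₁=4.946, n₁=19
x̄₂=49.062, s₂=5.434, n₂=16
s_p² = [18·4.946² + 15·5.434²]/33 = 26.7684
SE = √(s_p²·(1/19+1/16)) = 1.7555
t = (42.368−49.062)/1.7555 = -3.8131
df = 33
p-value (two-sided) = 0.00057
At α=0.01: p < α → reject H₀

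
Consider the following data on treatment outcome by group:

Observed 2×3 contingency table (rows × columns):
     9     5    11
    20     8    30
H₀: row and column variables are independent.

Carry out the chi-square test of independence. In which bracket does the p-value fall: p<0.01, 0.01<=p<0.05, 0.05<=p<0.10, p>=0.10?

p-value bracket: p>=0.10

Row totals [25, 58], col totals [29, 13, 41], n=83
χ² = (9−8.73)²/8.73 + (5−3.92)²/3.92 + (11−12.35)²/12.35 + (20−20.27)²/20.27 + (8−9.08)²/9.08 + (30−28.65)²/28.65 = 0.6522
df = 2
p-value (upper-tail) = 0.72173
→ bracket: p>=0.10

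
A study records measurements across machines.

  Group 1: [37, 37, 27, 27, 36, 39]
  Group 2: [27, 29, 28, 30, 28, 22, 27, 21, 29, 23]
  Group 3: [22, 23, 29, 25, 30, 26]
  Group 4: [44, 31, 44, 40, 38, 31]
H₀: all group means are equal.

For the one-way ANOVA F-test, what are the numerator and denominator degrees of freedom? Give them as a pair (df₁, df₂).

k = 4 groups, N = 28 total
df = (k−1, N−k) = (4−1, 28−4) = (3, 24)

degrees of freedom = [3, 24]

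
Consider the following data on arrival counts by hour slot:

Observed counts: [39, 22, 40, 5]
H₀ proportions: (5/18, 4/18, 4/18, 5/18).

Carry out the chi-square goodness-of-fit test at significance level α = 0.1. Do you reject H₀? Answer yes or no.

n = 106; E_i = n·p_i = [29.44, 23.56, 23.56, 29.44]
χ² = (39−29.44)²/29.44 + (22−23.56)²/23.56 + (40−23.56)²/23.56 + (5−29.44)²/29.44 = 34.9774
df = 3
p-value (upper-tail) = 0.00000
At α=0.1: p < α → reject H₀

reject H₀: yes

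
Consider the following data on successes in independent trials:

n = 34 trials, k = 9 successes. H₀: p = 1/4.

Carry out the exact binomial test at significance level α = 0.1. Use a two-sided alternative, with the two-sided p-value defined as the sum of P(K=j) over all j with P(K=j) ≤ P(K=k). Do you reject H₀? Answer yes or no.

reject H₀: no

Exact binomial: n=34, k=9, p₀=1/4=0.2500
P(X=j) = C(n,j)·p₀^j·(1−p₀)^(n−j); p = Σ P(X=j) over j with P(X=j) ≤ P(X=9)
p-value (two-sided) = 0.84364
At α=0.1: p ≥ α → fail to reject H₀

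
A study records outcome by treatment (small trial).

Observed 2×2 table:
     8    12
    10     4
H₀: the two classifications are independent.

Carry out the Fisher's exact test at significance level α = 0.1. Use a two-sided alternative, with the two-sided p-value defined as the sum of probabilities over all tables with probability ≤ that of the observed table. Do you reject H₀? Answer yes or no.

Margins: r₁=20, r₂=14, c₁=18, c₂=16, n=34
p_obs = C(20,8)·C(14,10)/C(34,18); sum pmf over tables with pmf ≤ p_obs
p-value (two-sided) = 0.09209
At α=0.1: p < α → reject H₀

reject H₀: yes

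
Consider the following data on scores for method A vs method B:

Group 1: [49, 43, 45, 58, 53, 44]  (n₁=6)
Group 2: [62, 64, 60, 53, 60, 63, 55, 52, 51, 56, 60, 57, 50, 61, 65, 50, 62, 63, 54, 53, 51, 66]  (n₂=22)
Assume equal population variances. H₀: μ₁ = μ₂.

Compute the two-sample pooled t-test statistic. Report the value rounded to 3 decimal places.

x̄₁=48.667, s₁=5.888, n₁=6
x̄₂=57.636, s₂=5.305, n₂=22
s_p² = [5·5.888² + 21·5.305²]/26 = 29.4009
SE = √(s_p²·(1/6+1/22)) = 2.4973
t = (48.667−57.636)/2.4973 = -3.5917
df = 26

test statistic = -3.592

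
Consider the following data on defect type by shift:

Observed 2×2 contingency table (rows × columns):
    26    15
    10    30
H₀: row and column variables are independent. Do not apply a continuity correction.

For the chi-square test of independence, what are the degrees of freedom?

df = (r−1)(c−1) = (2−1)·(2−1) = 1

degrees of freedom = 1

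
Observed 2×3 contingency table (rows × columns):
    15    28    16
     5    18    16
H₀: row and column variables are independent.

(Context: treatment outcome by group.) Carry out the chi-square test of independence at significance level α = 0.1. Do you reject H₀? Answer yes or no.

Row totals [59, 39], col totals [20, 46, 32], n=98
χ² = (15−12.04)²/12.04 + (28−27.69)²/27.69 + (16−19.27)²/19.27 + (5−7.96)²/7.96 + (18−18.31)²/18.31 + (16−12.73)²/12.73 = 3.2267
df = 2
p-value (upper-tail) = 0.19922
At α=0.1: p ≥ α → fail to reject H₀

reject H₀: no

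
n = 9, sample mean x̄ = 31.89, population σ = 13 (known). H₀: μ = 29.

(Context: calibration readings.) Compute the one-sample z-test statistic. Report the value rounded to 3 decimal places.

SE = σ/√n = 13/√9 = 4.3333
z = (x̄−μ₀)/SE = (31.89−29)/4.3333 = 0.6669

test statistic = 0.667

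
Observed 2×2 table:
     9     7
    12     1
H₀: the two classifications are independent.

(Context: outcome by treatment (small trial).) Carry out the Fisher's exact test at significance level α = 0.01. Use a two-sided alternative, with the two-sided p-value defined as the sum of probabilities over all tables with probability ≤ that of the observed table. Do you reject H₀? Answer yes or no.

reject H₀: no

Margins: r₁=16, r₂=13, c₁=21, c₂=8, n=29
p_obs = C(16,9)·C(13,12)/C(29,21); sum pmf over tables with pmf ≤ p_obs
p-value (two-sided) = 0.04434
At α=0.01: p ≥ α → fail to reject H₀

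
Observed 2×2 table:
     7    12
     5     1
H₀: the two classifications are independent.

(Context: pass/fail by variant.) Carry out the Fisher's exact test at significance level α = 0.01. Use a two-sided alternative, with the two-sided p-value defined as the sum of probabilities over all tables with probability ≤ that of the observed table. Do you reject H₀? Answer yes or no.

reject H₀: no

Margins: r₁=19, r₂=6, c₁=12, c₂=13, n=25
p_obs = C(19,7)·C(6,5)/C(25,12); sum pmf over tables with pmf ≤ p_obs
p-value (two-sided) = 0.07304
At α=0.01: p ≥ α → fail to reject H₀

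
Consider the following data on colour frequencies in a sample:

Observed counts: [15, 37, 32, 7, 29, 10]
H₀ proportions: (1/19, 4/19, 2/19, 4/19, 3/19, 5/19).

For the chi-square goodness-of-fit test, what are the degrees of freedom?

degrees of freedom = 5

df = k − 1 = 6 − 1 = 5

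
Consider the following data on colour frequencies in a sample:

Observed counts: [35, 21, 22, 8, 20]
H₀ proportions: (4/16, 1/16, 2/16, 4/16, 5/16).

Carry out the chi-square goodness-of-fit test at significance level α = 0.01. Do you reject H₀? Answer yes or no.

reject H₀: yes

n = 106; E_i = n·p_i = [26.50, 6.62, 13.25, 26.50, 33.12]
χ² = (35−26.50)²/26.50 + (21−6.62)²/6.62 + (22−13.25)²/13.25 + (8−26.50)²/26.50 + (20−33.12)²/33.12 = 57.8113
df = 4
p-value (upper-tail) = 0.00000
At α=0.01: p < α → reject H₀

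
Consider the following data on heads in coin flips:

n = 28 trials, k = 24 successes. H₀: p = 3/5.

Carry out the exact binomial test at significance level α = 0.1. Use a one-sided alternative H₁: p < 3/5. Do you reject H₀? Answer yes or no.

reject H₀: no

Exact binomial: n=28, k=24, p₀=3/5=0.6000
P(X≤24) from Σ C(n,i)·p₀^i·(1−p₀)^(n−i)
p-value (one-sided, H₁ less) = 0.99929
At α=0.1: p ≥ α → fail to reject H₀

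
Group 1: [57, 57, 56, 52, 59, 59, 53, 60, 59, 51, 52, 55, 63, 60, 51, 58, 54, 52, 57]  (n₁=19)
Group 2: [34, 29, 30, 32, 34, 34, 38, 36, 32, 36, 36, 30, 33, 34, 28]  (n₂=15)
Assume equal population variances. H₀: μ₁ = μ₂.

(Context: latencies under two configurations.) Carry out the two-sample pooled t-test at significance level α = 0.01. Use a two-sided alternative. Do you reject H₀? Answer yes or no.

reject H₀: yes

x̄₁=56.053, s₁=3.551, n₁=19
x̄₂=33.067, s₂=2.890, n₂=15
s_p² = [18·3.551² + 14·2.890²]/32 = 10.7463
SE = √(s_p²·(1/19+1/15)) = 1.1323
t = (56.053−33.067)/1.1323 = 20.3010
df = 32
p-value (two-sided) = 0.00000
At α=0.01: p < α → reject H₀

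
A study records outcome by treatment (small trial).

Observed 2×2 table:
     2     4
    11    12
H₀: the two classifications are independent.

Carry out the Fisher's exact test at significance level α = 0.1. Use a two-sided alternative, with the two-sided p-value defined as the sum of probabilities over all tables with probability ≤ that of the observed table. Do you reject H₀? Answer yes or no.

Margins: r₁=6, r₂=23, c₁=13, c₂=16, n=29
p_obs = C(6,2)·C(23,11)/C(29,13); sum pmf over tables with pmf ≤ p_obs
p-value (two-sided) = 0.66284
At α=0.1: p ≥ α → fail to reject H₀

reject H₀: no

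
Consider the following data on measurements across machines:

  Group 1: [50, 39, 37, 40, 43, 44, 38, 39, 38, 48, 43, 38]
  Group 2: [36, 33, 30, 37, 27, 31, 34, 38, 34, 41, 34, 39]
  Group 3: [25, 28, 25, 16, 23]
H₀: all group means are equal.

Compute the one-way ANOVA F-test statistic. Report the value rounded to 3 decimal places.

test statistic = 33.397

Group means [41.42, 34.50, 23.40], grand mean 35.448
SSB = Σnᵢ(x̄ᵢ−x̄)² = 1164.056; SSW = ΣΣ(x−x̄ᵢ)² = 453.117
MSB = 1164.056/2 = 582.0279; MSW = 453.117/26 = 17.4276
F = MSB/MSW = 33.3970
df = (2, 26)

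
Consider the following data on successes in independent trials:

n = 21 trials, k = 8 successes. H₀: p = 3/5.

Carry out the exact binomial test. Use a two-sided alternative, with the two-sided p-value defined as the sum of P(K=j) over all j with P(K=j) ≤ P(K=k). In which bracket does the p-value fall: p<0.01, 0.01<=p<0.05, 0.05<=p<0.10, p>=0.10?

p-value bracket: 0.01<=p<0.05

Exact binomial: n=21, k=8, p₀=3/5=0.6000
P(X=j) = C(n,j)·p₀^j·(1−p₀)^(n−j); p = Σ P(X=j) over j with P(X=j) ≤ P(X=8)
p-value (two-sided) = 0.04625
→ bracket: 0.01<=p<0.05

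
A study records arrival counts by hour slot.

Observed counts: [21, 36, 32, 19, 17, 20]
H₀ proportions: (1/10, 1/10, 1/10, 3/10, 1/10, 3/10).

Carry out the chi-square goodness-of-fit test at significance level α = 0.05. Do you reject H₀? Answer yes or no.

reject H₀: yes

n = 145; E_i = n·p_i = [14.50, 14.50, 14.50, 43.50, 14.50, 43.50]
χ² = (21−14.50)²/14.50 + (36−14.50)²/14.50 + (32−14.50)²/14.50 + (19−43.50)²/43.50 + (17−14.50)²/14.50 + (20−43.50)²/43.50 = 82.8391
df = 5
p-value (upper-tail) = 0.00000
At α=0.05: p < α → reject H₀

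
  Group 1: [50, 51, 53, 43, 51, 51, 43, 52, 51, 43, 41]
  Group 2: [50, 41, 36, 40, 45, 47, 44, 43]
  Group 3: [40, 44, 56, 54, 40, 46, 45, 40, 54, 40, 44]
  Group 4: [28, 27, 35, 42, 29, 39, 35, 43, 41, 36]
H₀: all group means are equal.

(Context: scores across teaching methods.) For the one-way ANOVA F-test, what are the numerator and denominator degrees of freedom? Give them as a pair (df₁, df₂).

degrees of freedom = [3, 36]

k = 4 groups, N = 40 total
df = (k−1, N−k) = (4−1, 40−4) = (3, 36)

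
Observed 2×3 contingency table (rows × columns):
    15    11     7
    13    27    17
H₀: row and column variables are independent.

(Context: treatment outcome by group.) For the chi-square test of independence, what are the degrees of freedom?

df = (r−1)(c−1) = (2−1)·(3−1) = 2

degrees of freedom = 2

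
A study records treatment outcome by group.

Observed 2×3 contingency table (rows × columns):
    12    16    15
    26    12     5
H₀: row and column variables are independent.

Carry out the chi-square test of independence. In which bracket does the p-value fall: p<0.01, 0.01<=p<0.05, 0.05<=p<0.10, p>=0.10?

Row totals [43, 43], col totals [38, 28, 20], n=86
χ² = (12−19.00)²/19.00 + (16−14.00)²/14.00 + (15−10.00)²/10.00 + (26−19.00)²/19.00 + (12−14.00)²/14.00 + (5−10.00)²/10.00 = 10.7293
df = 2
p-value (upper-tail) = 0.00468
→ bracket: p<0.01

p-value bracket: p<0.01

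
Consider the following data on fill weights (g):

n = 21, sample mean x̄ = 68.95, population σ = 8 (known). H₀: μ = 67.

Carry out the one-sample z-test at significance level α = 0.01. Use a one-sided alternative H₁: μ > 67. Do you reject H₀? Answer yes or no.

SE = σ/√n = 8/√21 = 1.7457
z = (x̄−μ₀)/SE = (68.95−67)/1.7457 = 1.1170
p-value (one-sided, H₁ greater) = 0.13200
At α=0.01: p ≥ α → fail to reject H₀

reject H₀: no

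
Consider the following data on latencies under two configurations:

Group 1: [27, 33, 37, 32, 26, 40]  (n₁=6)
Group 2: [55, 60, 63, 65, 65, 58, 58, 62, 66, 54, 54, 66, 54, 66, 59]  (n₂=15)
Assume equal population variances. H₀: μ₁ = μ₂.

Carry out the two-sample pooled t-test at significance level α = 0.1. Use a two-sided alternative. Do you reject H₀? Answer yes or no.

reject H₀: yes

x̄₁=32.500, s₁=5.468, n₁=6
x̄₂=60.333, s₂=4.716, n₂=15
s_p² = [5·5.468² + 14·4.716²]/19 = 24.2544
SE = √(s_p²·(1/6+1/15)) = 2.3789
t = (32.500−60.333)/2.3789 = -11.6999
df = 19
p-value (two-sided) = 0.00000
At α=0.1: p < α → reject H₀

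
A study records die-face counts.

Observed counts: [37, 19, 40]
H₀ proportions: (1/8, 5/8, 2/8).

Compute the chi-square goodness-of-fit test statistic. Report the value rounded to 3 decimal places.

n = 96; E_i = n·p_i = [12.00, 60.00, 24.00]
χ² = (37−12.00)²/12.00 + (19−60.00)²/60.00 + (40−24.00)²/24.00 = 90.7667
df = 2

test statistic = 90.767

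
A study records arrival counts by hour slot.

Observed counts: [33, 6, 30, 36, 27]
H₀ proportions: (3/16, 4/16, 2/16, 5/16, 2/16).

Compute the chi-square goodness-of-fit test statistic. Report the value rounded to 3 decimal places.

test statistic = 43.236

n = 132; E_i = n·p_i = [24.75, 33.00, 16.50, 41.25, 16.50]
χ² = (33−24.75)²/24.75 + (6−33.00)²/33.00 + (30−16.50)²/16.50 + (36−41.25)²/41.25 + (27−16.50)²/16.50 = 43.2364
df = 4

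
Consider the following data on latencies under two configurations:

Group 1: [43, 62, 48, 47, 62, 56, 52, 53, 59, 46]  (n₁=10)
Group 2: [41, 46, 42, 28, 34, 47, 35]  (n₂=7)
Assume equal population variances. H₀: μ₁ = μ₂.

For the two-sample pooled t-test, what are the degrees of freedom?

df = n₁ + n₂ − 2 = 10 + 7 − 2 = 15

degrees of freedom = 15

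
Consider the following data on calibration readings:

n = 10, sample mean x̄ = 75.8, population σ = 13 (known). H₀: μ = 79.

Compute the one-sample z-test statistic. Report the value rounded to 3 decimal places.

SE = σ/√n = 13/√10 = 4.1110
z = (x̄−μ₀)/SE = (75.8−79)/4.1110 = -0.7784

test statistic = -0.778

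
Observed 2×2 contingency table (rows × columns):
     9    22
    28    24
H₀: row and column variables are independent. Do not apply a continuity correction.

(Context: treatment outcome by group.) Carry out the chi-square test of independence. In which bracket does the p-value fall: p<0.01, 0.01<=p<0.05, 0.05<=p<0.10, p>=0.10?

p-value bracket: 0.01<=p<0.05

Row totals [31, 52], col totals [37, 46], n=83
χ² = (9−13.82)²/13.82 + (22−17.18)²/17.18 + (28−23.18)²/23.18 + (24−28.82)²/28.82 = 4.8403
df = 1
p-value (upper-tail) = 0.02780
→ bracket: 0.01<=p<0.05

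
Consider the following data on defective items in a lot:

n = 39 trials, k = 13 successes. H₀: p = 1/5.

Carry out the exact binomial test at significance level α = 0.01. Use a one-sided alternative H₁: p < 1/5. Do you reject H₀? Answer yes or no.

Exact binomial: n=39, k=13, p₀=1/5=0.2000
P(X≤13) from Σ C(n,i)·p₀^i·(1−p₀)^(n−i)
p-value (one-sided, H₁ less) = 0.98461
At α=0.01: p ≥ α → fail to reject H₀

reject H₀: no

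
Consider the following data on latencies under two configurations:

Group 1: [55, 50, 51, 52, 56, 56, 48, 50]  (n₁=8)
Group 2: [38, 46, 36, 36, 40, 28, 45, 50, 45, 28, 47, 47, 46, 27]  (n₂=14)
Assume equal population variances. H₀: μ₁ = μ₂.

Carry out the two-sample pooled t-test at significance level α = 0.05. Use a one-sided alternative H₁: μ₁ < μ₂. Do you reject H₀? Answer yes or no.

reject H₀: no

x̄₁=52.250, s₁=3.059, n₁=8
x̄₂=39.929, s₂=7.908, n₂=14
s_p² = [7·3.059² + 13·7.908²]/20 = 43.9214
SE = √(s_p²·(1/8+1/14)) = 2.9372
t = (52.250−39.929)/2.9372 = 4.1949
df = 20
p-value (one-sided, H₁ less) = 0.99978
At α=0.05: p ≥ α → fail to reject H₀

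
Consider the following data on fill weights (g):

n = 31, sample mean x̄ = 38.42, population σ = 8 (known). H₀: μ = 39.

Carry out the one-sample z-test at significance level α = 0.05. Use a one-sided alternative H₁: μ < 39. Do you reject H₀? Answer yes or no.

reject H₀: no

SE = σ/√n = 8/√31 = 1.4368
z = (x̄−μ₀)/SE = (38.42−39)/1.4368 = -0.4037
p-value (one-sided, H₁ less) = 0.34323
At α=0.05: p ≥ α → fail to reject H₀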